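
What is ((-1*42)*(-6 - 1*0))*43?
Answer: 10836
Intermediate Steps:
((-1*42)*(-6 - 1*0))*43 = -42*(-6 + 0)*43 = -42*(-6)*43 = 252*43 = 10836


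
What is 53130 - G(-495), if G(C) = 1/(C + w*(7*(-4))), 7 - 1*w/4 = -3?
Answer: 85804951/1615 ≈ 53130.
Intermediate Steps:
w = 40 (w = 28 - 4*(-3) = 28 + 12 = 40)
G(C) = 1/(-1120 + C) (G(C) = 1/(C + 40*(7*(-4))) = 1/(C + 40*(-28)) = 1/(C - 1120) = 1/(-1120 + C))
53130 - G(-495) = 53130 - 1/(-1120 - 495) = 53130 - 1/(-1615) = 53130 - 1*(-1/1615) = 53130 + 1/1615 = 85804951/1615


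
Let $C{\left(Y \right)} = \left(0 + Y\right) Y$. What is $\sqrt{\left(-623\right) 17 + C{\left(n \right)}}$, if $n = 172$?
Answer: $\sqrt{18993} \approx 137.82$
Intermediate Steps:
$C{\left(Y \right)} = Y^{2}$ ($C{\left(Y \right)} = Y Y = Y^{2}$)
$\sqrt{\left(-623\right) 17 + C{\left(n \right)}} = \sqrt{\left(-623\right) 17 + 172^{2}} = \sqrt{-10591 + 29584} = \sqrt{18993}$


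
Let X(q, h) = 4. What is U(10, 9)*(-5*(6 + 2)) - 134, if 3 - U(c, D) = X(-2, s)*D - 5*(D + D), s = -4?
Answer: -2414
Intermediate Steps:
U(c, D) = 3 + 6*D (U(c, D) = 3 - (4*D - 5*(D + D)) = 3 - (4*D - 10*D) = 3 - (-6)*D = 3 + 6*D)
U(10, 9)*(-5*(6 + 2)) - 134 = (3 + 6*9)*(-5*(6 + 2)) - 134 = (3 + 54)*(-5*8) - 134 = 57*(-40) - 134 = -2280 - 134 = -2414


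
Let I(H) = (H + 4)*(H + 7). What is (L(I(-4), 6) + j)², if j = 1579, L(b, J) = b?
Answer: 2493241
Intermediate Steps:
I(H) = (4 + H)*(7 + H)
(L(I(-4), 6) + j)² = ((28 + (-4)² + 11*(-4)) + 1579)² = ((28 + 16 - 44) + 1579)² = (0 + 1579)² = 1579² = 2493241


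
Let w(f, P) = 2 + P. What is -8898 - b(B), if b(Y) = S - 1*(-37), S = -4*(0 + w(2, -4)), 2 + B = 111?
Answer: -8943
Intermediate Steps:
B = 109 (B = -2 + 111 = 109)
S = 8 (S = -4*(0 + (2 - 4)) = -4*(0 - 2) = -4*(-2) = 8)
b(Y) = 45 (b(Y) = 8 - 1*(-37) = 8 + 37 = 45)
-8898 - b(B) = -8898 - 1*45 = -8898 - 45 = -8943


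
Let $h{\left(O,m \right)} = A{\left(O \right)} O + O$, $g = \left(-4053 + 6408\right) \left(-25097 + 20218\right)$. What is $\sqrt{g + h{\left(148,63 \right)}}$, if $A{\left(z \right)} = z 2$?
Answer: $i \sqrt{11446089} \approx 3383.2 i$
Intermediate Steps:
$A{\left(z \right)} = 2 z$
$g = -11490045$ ($g = 2355 \left(-4879\right) = -11490045$)
$h{\left(O,m \right)} = O + 2 O^{2}$ ($h{\left(O,m \right)} = 2 O O + O = 2 O^{2} + O = O + 2 O^{2}$)
$\sqrt{g + h{\left(148,63 \right)}} = \sqrt{-11490045 + 148 \left(1 + 2 \cdot 148\right)} = \sqrt{-11490045 + 148 \left(1 + 296\right)} = \sqrt{-11490045 + 148 \cdot 297} = \sqrt{-11490045 + 43956} = \sqrt{-11446089} = i \sqrt{11446089}$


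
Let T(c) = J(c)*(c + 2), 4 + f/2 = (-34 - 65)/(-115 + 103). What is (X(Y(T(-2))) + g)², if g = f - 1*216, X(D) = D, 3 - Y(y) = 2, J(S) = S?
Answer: 170569/4 ≈ 42642.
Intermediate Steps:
f = 17/2 (f = -8 + 2*((-34 - 65)/(-115 + 103)) = -8 + 2*(-99/(-12)) = -8 + 2*(-99*(-1/12)) = -8 + 2*(33/4) = -8 + 33/2 = 17/2 ≈ 8.5000)
T(c) = c*(2 + c) (T(c) = c*(c + 2) = c*(2 + c))
Y(y) = 1 (Y(y) = 3 - 1*2 = 3 - 2 = 1)
g = -415/2 (g = 17/2 - 1*216 = 17/2 - 216 = -415/2 ≈ -207.50)
(X(Y(T(-2))) + g)² = (1 - 415/2)² = (-413/2)² = 170569/4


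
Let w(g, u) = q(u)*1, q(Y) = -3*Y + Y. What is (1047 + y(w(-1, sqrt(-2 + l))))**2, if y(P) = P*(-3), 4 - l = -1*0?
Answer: 1096281 + 12564*sqrt(2) ≈ 1.1141e+6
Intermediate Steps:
q(Y) = -2*Y
l = 4 (l = 4 - (-1)*0 = 4 - 1*0 = 4 + 0 = 4)
w(g, u) = -2*u (w(g, u) = -2*u*1 = -2*u)
y(P) = -3*P
(1047 + y(w(-1, sqrt(-2 + l))))**2 = (1047 - (-6)*sqrt(-2 + 4))**2 = (1047 - (-6)*sqrt(2))**2 = (1047 + 6*sqrt(2))**2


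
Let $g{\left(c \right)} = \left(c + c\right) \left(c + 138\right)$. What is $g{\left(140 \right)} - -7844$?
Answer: $85684$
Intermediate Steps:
$g{\left(c \right)} = 2 c \left(138 + c\right)$
$g{\left(140 \right)} - -7844 = 2 \cdot 140 \left(138 + 140\right) - -7844 = 2 \cdot 140 \cdot 278 + 7844 = 77840 + 7844 = 85684$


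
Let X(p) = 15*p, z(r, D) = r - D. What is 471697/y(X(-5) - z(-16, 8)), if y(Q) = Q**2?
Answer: 471697/2601 ≈ 181.35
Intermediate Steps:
471697/y(X(-5) - z(-16, 8)) = 471697/((15*(-5) - (-16 - 1*8))**2) = 471697/((-75 - (-16 - 8))**2) = 471697/((-75 - 1*(-24))**2) = 471697/((-75 + 24)**2) = 471697/((-51)**2) = 471697/2601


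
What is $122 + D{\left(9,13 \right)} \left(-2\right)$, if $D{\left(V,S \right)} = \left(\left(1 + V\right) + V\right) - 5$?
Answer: $94$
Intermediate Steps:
$D{\left(V,S \right)} = -4 + 2 V$ ($D{\left(V,S \right)} = \left(1 + 2 V\right) - 5 = -4 + 2 V$)
$122 + D{\left(9,13 \right)} \left(-2\right) = 122 + \left(-4 + 2 \cdot 9\right) \left(-2\right) = 122 + \left(-4 + 18\right) \left(-2\right) = 122 + 14 \left(-2\right) = 122 - 28 = 94$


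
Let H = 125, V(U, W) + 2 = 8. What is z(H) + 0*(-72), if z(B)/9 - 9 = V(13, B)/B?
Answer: 10179/125 ≈ 81.432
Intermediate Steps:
V(U, W) = 6 (V(U, W) = -2 + 8 = 6)
z(B) = 81 + 54/B (z(B) = 81 + 9*(6/B) = 81 + 54/B)
z(H) + 0*(-72) = (81 + 54/125) + 0*(-72) = (81 + 54*(1/125)) + 0 = (81 + 54/125) + 0 = 10179/125 + 0 = 10179/125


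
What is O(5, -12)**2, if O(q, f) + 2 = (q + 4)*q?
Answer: 1849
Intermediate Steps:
O(q, f) = -2 + q*(4 + q) (O(q, f) = -2 + (q + 4)*q = -2 + (4 + q)*q = -2 + q*(4 + q))
O(5, -12)**2 = (-2 + 5**2 + 4*5)**2 = (-2 + 25 + 20)**2 = 43**2 = 1849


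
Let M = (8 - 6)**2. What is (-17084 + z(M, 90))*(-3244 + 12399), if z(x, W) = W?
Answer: -155580070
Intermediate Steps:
M = 4 (M = 2**2 = 4)
(-17084 + z(M, 90))*(-3244 + 12399) = (-17084 + 90)*(-3244 + 12399) = -16994*9155 = -155580070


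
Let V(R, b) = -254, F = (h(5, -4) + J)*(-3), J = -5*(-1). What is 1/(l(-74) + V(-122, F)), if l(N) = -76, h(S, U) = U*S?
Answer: -1/330 ≈ -0.0030303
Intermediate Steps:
h(S, U) = S*U
J = 5
F = 45 (F = (5*(-4) + 5)*(-3) = (-20 + 5)*(-3) = -15*(-3) = 45)
1/(l(-74) + V(-122, F)) = 1/(-76 - 254) = 1/(-330) = -1/330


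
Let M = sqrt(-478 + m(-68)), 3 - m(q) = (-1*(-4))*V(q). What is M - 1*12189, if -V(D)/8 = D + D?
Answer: -12189 + I*sqrt(4827) ≈ -12189.0 + 69.477*I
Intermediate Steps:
V(D) = -16*D (V(D) = -8*(D + D) = -16*D)
m(q) = 3 + 64*q (m(q) = 3 - (-1*(-4))*(-16*q) = 3 - 4*(-16*q) = 3 - (-64)*q = 3 + 64*q)
M = I*sqrt(4827) (M = sqrt(-478 + (3 + 64*(-68))) = sqrt(-478 + (3 - 4352)) = sqrt(-478 - 4349) = sqrt(-4827) = I*sqrt(4827) ≈ 69.477*I)
M - 1*12189 = I*sqrt(4827) - 1*12189 = I*sqrt(4827) - 12189 = -12189 + I*sqrt(4827)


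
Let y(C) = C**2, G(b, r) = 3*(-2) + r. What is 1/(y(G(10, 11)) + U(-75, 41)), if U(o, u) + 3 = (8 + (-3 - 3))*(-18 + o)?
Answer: -1/164 ≈ -0.0060976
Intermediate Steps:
U(o, u) = -39 + 2*o (U(o, u) = -3 + (8 + (-3 - 3))*(-18 + o) = -3 + (8 - 6)*(-18 + o) = -3 + 2*(-18 + o) = -3 + (-36 + 2*o) = -39 + 2*o)
G(b, r) = -6 + r
1/(y(G(10, 11)) + U(-75, 41)) = 1/((-6 + 11)**2 + (-39 + 2*(-75))) = 1/(5**2 + (-39 - 150)) = 1/(25 - 189) = 1/(-164) = -1/164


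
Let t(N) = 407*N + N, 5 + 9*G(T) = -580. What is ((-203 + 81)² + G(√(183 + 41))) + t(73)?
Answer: 44603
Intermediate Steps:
G(T) = -65 (G(T) = -5/9 + (⅑)*(-580) = -5/9 - 580/9 = -65)
t(N) = 408*N
((-203 + 81)² + G(√(183 + 41))) + t(73) = ((-203 + 81)² - 65) + 408*73 = ((-122)² - 65) + 29784 = (14884 - 65) + 29784 = 14819 + 29784 = 44603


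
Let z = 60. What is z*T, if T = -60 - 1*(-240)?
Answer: 10800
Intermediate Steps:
T = 180 (T = -60 + 240 = 180)
z*T = 60*180 = 10800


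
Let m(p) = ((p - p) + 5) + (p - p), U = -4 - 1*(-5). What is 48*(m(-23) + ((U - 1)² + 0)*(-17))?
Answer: 240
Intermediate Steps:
U = 1 (U = -4 + 5 = 1)
m(p) = 5 (m(p) = (0 + 5) + 0 = 5 + 0 = 5)
48*(m(-23) + ((U - 1)² + 0)*(-17)) = 48*(5 + ((1 - 1)² + 0)*(-17)) = 48*(5 + (0² + 0)*(-17)) = 48*(5 + (0 + 0)*(-17)) = 48*(5 + 0*(-17)) = 48*(5 + 0) = 48*5 = 240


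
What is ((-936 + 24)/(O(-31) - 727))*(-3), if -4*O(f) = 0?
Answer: -2736/727 ≈ -3.7634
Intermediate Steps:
O(f) = 0 (O(f) = -¼*0 = 0)
((-936 + 24)/(O(-31) - 727))*(-3) = ((-936 + 24)/(0 - 727))*(-3) = -912/(-727)*(-3) = -912*(-1/727)*(-3) = (912/727)*(-3) = -2736/727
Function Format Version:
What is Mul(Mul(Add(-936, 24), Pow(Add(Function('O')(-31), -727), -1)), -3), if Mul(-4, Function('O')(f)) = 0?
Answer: Rational(-2736, 727) ≈ -3.7634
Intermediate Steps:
Function('O')(f) = 0 (Function('O')(f) = Mul(Rational(-1, 4), 0) = 0)
Mul(Mul(Add(-936, 24), Pow(Add(Function('O')(-31), -727), -1)), -3) = Mul(Mul(Add(-936, 24), Pow(Add(0, -727), -1)), -3) = Mul(Mul(-912, Pow(-727, -1)), -3) = Mul(Mul(-912, Rational(-1, 727)), -3) = Mul(Rational(912, 727), -3) = Rational(-2736, 727)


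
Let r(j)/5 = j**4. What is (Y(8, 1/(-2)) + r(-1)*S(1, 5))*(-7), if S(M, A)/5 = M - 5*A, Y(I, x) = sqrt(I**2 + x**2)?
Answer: 4200 - 7*sqrt(257)/2 ≈ 4143.9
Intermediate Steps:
r(j) = 5*j**4
S(M, A) = -25*A + 5*M (S(M, A) = 5*(M - 5*A) = -25*A + 5*M)
(Y(8, 1/(-2)) + r(-1)*S(1, 5))*(-7) = (sqrt(8**2 + (1/(-2))**2) + (5*(-1)**4)*(-25*5 + 5*1))*(-7) = (sqrt(64 + (-1/2)**2) + (5*1)*(-125 + 5))*(-7) = (sqrt(64 + 1/4) + 5*(-120))*(-7) = (sqrt(257/4) - 600)*(-7) = (sqrt(257)/2 - 600)*(-7) = (-600 + sqrt(257)/2)*(-7) = 4200 - 7*sqrt(257)/2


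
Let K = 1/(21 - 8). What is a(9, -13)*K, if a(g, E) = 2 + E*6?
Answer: -76/13 ≈ -5.8462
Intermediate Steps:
a(g, E) = 2 + 6*E
K = 1/13 ≈ 0.076923
a(9, -13)*K = (2 + 6*(-13))*(1/13) = (2 - 78)*(1/13) = -76*1/13 = -76/13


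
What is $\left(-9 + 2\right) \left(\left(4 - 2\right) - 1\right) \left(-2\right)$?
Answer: $14$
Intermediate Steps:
$\left(-9 + 2\right) \left(\left(4 - 2\right) - 1\right) \left(-2\right) = - 7 \left(2 - 1\right) \left(-2\right) = - 7 \cdot 1 \left(-2\right) = \left(-7\right) \left(-2\right) = 14$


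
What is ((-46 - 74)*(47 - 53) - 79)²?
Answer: 410881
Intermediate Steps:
((-46 - 74)*(47 - 53) - 79)² = (-120*(-6) - 79)² = (720 - 79)² = 641² = 410881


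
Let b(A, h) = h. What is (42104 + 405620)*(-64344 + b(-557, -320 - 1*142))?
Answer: -29015201544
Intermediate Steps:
(42104 + 405620)*(-64344 + b(-557, -320 - 1*142)) = (42104 + 405620)*(-64344 + (-320 - 1*142)) = 447724*(-64344 + (-320 - 142)) = 447724*(-64344 - 462) = 447724*(-64806) = -29015201544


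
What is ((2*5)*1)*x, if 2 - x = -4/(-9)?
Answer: 140/9 ≈ 15.556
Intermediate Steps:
x = 14/9 (x = 2 - (-4)/(-9) = 2 - (-4)*(-1)/9 = 2 - 1*4/9 = 2 - 4/9 = 14/9 ≈ 1.5556)
((2*5)*1)*x = ((2*5)*1)*(14/9) = (10*1)*(14/9) = 10*(14/9) = 140/9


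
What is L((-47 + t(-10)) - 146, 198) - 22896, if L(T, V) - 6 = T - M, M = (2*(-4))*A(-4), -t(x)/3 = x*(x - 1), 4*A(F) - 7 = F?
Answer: -23407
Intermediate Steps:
A(F) = 7/4 + F/4
t(x) = -3*x*(-1 + x) (t(x) = -3*x*(x - 1) = -3*x*(-1 + x))
M = -6 (M = (2*(-4))*(7/4 + (1/4)*(-4)) = -8*(7/4 - 1) = -8*3/4 = -6)
L(T, V) = 12 + T (L(T, V) = 6 + (T - 1*(-6)) = 6 + (T + 6) = 6 + (6 + T) = 12 + T)
L((-47 + t(-10)) - 146, 198) - 22896 = (12 + ((-47 + 3*(-10)*(1 - 1*(-10))) - 146)) - 22896 = (12 + ((-47 + 3*(-10)*(1 + 10)) - 146)) - 22896 = (12 + ((-47 + 3*(-10)*11) - 146)) - 22896 = (12 + ((-47 - 330) - 146)) - 22896 = (12 + (-377 - 146)) - 22896 = (12 - 523) - 22896 = -511 - 22896 = -23407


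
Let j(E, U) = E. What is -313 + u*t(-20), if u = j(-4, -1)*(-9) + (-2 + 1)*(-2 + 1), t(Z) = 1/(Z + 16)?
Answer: -1289/4 ≈ -322.25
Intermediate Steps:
t(Z) = 1/(16 + Z)
u = 37 (u = -4*(-9) + (-2 + 1)*(-2 + 1) = 36 - 1*(-1) = 36 + 1 = 37)
-313 + u*t(-20) = -313 + 37/(16 - 20) = -313 + 37/(-4) = -313 + 37*(-¼) = -313 - 37/4 = -1289/4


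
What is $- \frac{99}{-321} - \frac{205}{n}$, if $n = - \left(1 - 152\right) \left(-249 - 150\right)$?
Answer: $\frac{2010152}{6446643} \approx 0.31181$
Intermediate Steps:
$n = -60249$ ($n = - \left(-151\right) \left(-399\right) = \left(-1\right) 60249 = -60249$)
$- \frac{99}{-321} - \frac{205}{n} = - \frac{99}{-321} - \frac{205}{-60249} = \left(-99\right) \left(- \frac{1}{321}\right) - - \frac{205}{60249} = \frac{33}{107} + \frac{205}{60249} = \frac{2010152}{6446643}$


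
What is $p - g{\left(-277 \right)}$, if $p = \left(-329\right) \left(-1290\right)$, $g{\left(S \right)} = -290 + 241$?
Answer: $424459$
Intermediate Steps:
$g{\left(S \right)} = -49$
$p = 424410$
$p - g{\left(-277 \right)} = 424410 - -49 = 424410 + 49 = 424459$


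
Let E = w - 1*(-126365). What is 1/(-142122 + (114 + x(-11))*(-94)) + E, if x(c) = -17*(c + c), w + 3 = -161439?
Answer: -6594265539/187994 ≈ -35077.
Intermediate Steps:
w = -161442 (w = -3 - 161439 = -161442)
E = -35077 (E = -161442 - 1*(-126365) = -161442 + 126365 = -35077)
x(c) = -34*c
1/(-142122 + (114 + x(-11))*(-94)) + E = 1/(-142122 + (114 - 34*(-11))*(-94)) - 35077 = 1/(-142122 + (114 + 374)*(-94)) - 35077 = 1/(-142122 + 488*(-94)) - 35077 = 1/(-142122 - 45872) - 35077 = 1/(-187994) - 35077 = -1/187994 - 35077 = -6594265539/187994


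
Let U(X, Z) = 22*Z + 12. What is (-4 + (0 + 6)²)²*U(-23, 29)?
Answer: 665600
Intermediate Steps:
U(X, Z) = 12 + 22*Z
(-4 + (0 + 6)²)²*U(-23, 29) = (-4 + (0 + 6)²)²*(12 + 22*29) = (-4 + 6²)²*(12 + 638) = (-4 + 36)²*650 = 32²*650 = 1024*650 = 665600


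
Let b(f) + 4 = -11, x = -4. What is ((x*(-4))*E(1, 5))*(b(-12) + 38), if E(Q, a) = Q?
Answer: 368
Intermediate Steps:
b(f) = -15 (b(f) = -4 - 11 = -15)
((x*(-4))*E(1, 5))*(b(-12) + 38) = (-4*(-4)*1)*(-15 + 38) = (16*1)*23 = 16*23 = 368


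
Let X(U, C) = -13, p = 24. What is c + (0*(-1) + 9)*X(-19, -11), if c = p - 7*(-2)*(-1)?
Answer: -107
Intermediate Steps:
c = 10 (c = 24 - 7*(-2)*(-1) = 24 - (-14)*(-1) = 24 - 1*14 = 24 - 14 = 10)
c + (0*(-1) + 9)*X(-19, -11) = 10 + (0*(-1) + 9)*(-13) = 10 + (0 + 9)*(-13) = 10 + 9*(-13) = 10 - 117 = -107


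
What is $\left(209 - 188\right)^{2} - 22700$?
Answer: $-22259$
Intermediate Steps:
$\left(209 - 188\right)^{2} - 22700 = 21^{2} - 22700 = 441 - 22700 = -22259$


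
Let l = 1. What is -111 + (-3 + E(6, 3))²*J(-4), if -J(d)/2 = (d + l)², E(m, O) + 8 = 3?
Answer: -1263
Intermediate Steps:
E(m, O) = -5 (E(m, O) = -8 + 3 = -5)
J(d) = -2*(1 + d)² (J(d) = -2*(d + 1)² = -2*(1 + d)²)
-111 + (-3 + E(6, 3))²*J(-4) = -111 + (-3 - 5)²*(-2*(1 - 4)²) = -111 + (-8)²*(-2*(-3)²) = -111 + 64*(-2*9) = -111 + 64*(-18) = -111 - 1152 = -1263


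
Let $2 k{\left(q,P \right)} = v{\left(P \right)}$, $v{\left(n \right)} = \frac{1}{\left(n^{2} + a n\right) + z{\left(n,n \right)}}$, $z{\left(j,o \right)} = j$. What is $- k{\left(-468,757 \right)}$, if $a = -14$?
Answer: $- \frac{1}{1126416} \approx -8.8777 \cdot 10^{-7}$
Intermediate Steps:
$v{\left(n \right)} = \frac{1}{n^{2} - 13 n}$ ($v{\left(n \right)} = \frac{1}{\left(n^{2} - 14 n\right) + n} = \frac{1}{n^{2} - 13 n}$)
$k{\left(q,P \right)} = \frac{1}{2 P \left(-13 + P\right)}$ ($k{\left(q,P \right)} = \frac{\frac{1}{P} \frac{1}{-13 + P}}{2} = \frac{1}{2 P \left(-13 + P\right)}$)
$- k{\left(-468,757 \right)} = - \frac{1}{2 \cdot 757 \left(-13 + 757\right)} = - \frac{1}{2 \cdot 757 \cdot 744} = \left(-1\right) \frac{1}{1126416} = - \frac{1}{1126416}$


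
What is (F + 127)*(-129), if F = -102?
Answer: -3225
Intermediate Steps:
(F + 127)*(-129) = (-102 + 127)*(-129) = 25*(-129) = -3225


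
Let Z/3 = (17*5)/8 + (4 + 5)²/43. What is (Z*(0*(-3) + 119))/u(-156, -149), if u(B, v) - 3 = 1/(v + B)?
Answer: 468532155/314416 ≈ 1490.2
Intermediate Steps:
Z = 12909/344 (Z = 3*((17*5)/8 + (4 + 5)²/43) = 3*(85*(⅛) + 9²*(1/43)) = 3*(85/8 + 81*(1/43)) = 3*(85/8 + 81/43) = 3*(4303/344) = 12909/344 ≈ 37.526)
u(B, v) = 3 + 1/(B + v) (u(B, v) = 3 + 1/(v + B) = 3 + 1/(B + v))
(Z*(0*(-3) + 119))/u(-156, -149) = (12909*(0*(-3) + 119)/344)/(((1 + 3*(-156) + 3*(-149))/(-156 - 149))) = (12909*(0 + 119)/344)/(((1 - 468 - 447)/(-305))) = ((12909/344)*119)/((-1/305*(-914))) = 1536171/(344*(914/305)) = (1536171/344)*(305/914) = 468532155/314416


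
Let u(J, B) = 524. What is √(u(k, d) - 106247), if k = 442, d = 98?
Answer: 3*I*√11747 ≈ 325.15*I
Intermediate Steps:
√(u(k, d) - 106247) = √(524 - 106247) = √(-105723) = 3*I*√11747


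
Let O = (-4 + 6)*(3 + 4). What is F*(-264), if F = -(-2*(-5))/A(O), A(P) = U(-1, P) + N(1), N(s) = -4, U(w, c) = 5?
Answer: 2640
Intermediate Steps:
O = 14 (O = 2*7 = 14)
A(P) = 1 (A(P) = 5 - 4 = 1)
F = -10 (F = -(-2*(-5))/1 = -10 ≈ -10.000)
F*(-264) = -10*(-264) = 2640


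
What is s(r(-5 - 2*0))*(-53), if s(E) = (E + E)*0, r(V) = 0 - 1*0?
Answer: 0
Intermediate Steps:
r(V) = 0 (r(V) = 0 + 0 = 0)
s(E) = 0 (s(E) = (2*E)*0 = 0)
s(r(-5 - 2*0))*(-53) = 0*(-53) = 0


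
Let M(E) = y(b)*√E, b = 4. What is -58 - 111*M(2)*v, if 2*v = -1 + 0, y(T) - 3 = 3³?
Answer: -58 + 1665*√2 ≈ 2296.7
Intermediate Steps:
y(T) = 30 (y(T) = 3 + 3³ = 3 + 27 = 30)
v = -½ (v = (-1 + 0)/2 = (½)*(-1) = -½ ≈ -0.50000)
M(E) = 30*√E
-58 - 111*M(2)*v = -58 - 111*30*√2*(-1)/2 = -58 - (-1665)*√2 = -58 + 1665*√2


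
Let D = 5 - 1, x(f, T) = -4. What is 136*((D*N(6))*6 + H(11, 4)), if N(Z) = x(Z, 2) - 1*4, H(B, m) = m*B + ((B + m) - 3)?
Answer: -18496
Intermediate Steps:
H(B, m) = -3 + B + m + B*m (H(B, m) = B*m + (-3 + B + m) = -3 + B + m + B*m)
D = 4
N(Z) = -8 (N(Z) = -4 - 1*4 = -4 - 4 = -8)
136*((D*N(6))*6 + H(11, 4)) = 136*((4*(-8))*6 + (-3 + 11 + 4 + 11*4)) = 136*(-32*6 + (-3 + 11 + 4 + 44)) = 136*(-192 + 56) = 136*(-136) = -18496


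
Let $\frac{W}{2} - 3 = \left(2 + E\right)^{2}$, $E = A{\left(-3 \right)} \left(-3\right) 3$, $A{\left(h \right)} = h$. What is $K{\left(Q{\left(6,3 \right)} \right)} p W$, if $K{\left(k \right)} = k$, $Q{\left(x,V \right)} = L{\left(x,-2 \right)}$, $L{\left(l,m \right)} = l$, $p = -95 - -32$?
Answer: $-638064$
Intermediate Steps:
$p = -63$ ($p = -95 + 32 = -63$)
$Q{\left(x,V \right)} = x$
$E = 27$ ($E = \left(-3\right) \left(-3\right) 3 = 9 \cdot 3 = 27$)
$W = 1688$ ($W = 6 + 2 \left(2 + 27\right)^{2} = 6 + 2 \cdot 29^{2} = 6 + 2 \cdot 841 = 6 + 1682 = 1688$)
$K{\left(Q{\left(6,3 \right)} \right)} p W = 6 \left(-63\right) 1688 = \left(-378\right) 1688 = -638064$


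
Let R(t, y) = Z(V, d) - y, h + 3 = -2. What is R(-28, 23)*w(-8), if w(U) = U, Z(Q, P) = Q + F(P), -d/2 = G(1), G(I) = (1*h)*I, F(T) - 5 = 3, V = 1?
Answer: 112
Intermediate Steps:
F(T) = 8 (F(T) = 5 + 3 = 8)
h = -5 (h = -3 - 2 = -5)
G(I) = -5*I (G(I) = (1*(-5))*I = -5*I)
d = 10 (d = -(-10) = -2*(-5) = 10)
Z(Q, P) = 8 + Q (Z(Q, P) = Q + 8 = 8 + Q)
R(t, y) = 9 - y (R(t, y) = (8 + 1) - y = 9 - y)
R(-28, 23)*w(-8) = (9 - 1*23)*(-8) = (9 - 23)*(-8) = -14*(-8) = 112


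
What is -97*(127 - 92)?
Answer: -3395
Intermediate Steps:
-97*(127 - 92) = -97*35 = -3395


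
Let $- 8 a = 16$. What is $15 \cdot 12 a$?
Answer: $-360$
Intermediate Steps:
$a = -2$ ($a = \left(- \frac{1}{8}\right) 16 = -2$)
$15 \cdot 12 a = 15 \cdot 12 \left(-2\right) = 180 \left(-2\right) = -360$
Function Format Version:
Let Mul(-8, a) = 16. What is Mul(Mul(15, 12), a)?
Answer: -360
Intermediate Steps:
a = -2 (a = Mul(Rational(-1, 8), 16) = -2)
Mul(Mul(15, 12), a) = Mul(Mul(15, 12), -2) = Mul(180, -2) = -360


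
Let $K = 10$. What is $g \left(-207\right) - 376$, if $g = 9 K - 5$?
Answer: $-17971$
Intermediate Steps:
$g = 85$ ($g = 9 \cdot 10 - 5 = 90 - 5 = 85$)
$g \left(-207\right) - 376 = 85 \left(-207\right) - 376 = -17595 - 376 = -17971$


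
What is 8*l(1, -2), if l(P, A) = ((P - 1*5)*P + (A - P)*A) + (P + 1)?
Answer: 32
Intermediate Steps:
l(P, A) = 1 + P + A*(A - P) + P*(-5 + P) (l(P, A) = ((P - 5)*P + A*(A - P)) + (1 + P) = ((-5 + P)*P + A*(A - P)) + (1 + P) = (P*(-5 + P) + A*(A - P)) + (1 + P) = (A*(A - P) + P*(-5 + P)) + (1 + P) = 1 + P + A*(A - P) + P*(-5 + P))
8*l(1, -2) = 8*(1 + (-2)² + 1² - 4*1 - 1*(-2)*1) = 8*(1 + 4 + 1 - 4 + 2) = 8*4 = 32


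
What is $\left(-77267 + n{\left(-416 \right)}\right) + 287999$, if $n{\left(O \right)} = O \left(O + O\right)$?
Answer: $556844$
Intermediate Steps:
$n{\left(O \right)} = 2 O^{2}$ ($n{\left(O \right)} = O 2 O = 2 O^{2}$)
$\left(-77267 + n{\left(-416 \right)}\right) + 287999 = \left(-77267 + 2 \left(-416\right)^{2}\right) + 287999 = \left(-77267 + 2 \cdot 173056\right) + 287999 = \left(-77267 + 346112\right) + 287999 = 268845 + 287999 = 556844$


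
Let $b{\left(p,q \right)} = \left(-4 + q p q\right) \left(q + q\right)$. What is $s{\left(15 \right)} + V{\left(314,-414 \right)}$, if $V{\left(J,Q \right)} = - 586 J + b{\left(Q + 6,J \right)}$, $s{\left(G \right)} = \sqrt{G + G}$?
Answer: $-25262848020 + \sqrt{30} \approx -2.5263 \cdot 10^{10}$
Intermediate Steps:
$s{\left(G \right)} = \sqrt{2} \sqrt{G}$ ($s{\left(G \right)} = \sqrt{2 G} = \sqrt{2} \sqrt{G}$)
$b{\left(p,q \right)} = 2 q \left(-4 + p q^{2}\right)$ ($b{\left(p,q \right)} = \left(-4 + p q q\right) 2 q = \left(-4 + p q^{2}\right) 2 q = 2 q \left(-4 + p q^{2}\right)$)
$V{\left(J,Q \right)} = - 586 J + 2 J \left(-4 + J^{2} \left(6 + Q\right)\right)$ ($V{\left(J,Q \right)} = - 586 J + 2 J \left(-4 + \left(Q + 6\right) J^{2}\right) = - 586 J + 2 J \left(-4 + \left(6 + Q\right) J^{2}\right) = - 586 J + 2 J \left(-4 + J^{2} \left(6 + Q\right)\right)$)
$s{\left(15 \right)} + V{\left(314,-414 \right)} = \sqrt{2} \sqrt{15} + 2 \cdot 314 \left(-297 + 314^{2} \left(6 - 414\right)\right) = \sqrt{30} + 2 \cdot 314 \left(-297 + 98596 \left(-408\right)\right) = \sqrt{30} + 2 \cdot 314 \left(-297 - 40227168\right) = \sqrt{30} + 2 \cdot 314 \left(-40227465\right) = \sqrt{30} - 25262848020 = -25262848020 + \sqrt{30}$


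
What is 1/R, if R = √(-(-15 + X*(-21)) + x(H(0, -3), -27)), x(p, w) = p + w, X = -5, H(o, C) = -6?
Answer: -I*√123/123 ≈ -0.090167*I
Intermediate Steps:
R = I*√123 (R = √(-(-15 - 5*(-21)) + (-6 - 27)) = √(-(-15 + 105) - 33) = √(-1*90 - 33) = √(-90 - 33) = √(-123) = I*√123 ≈ 11.091*I)
1/R = 1/(I*√123) = -I*√123/123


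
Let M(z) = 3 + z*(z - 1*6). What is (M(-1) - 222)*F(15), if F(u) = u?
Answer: -3180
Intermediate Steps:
M(z) = 3 + z*(-6 + z) (M(z) = 3 + z*(z - 6) = 3 + z*(-6 + z))
(M(-1) - 222)*F(15) = ((3 + (-1)**2 - 6*(-1)) - 222)*15 = ((3 + 1 + 6) - 222)*15 = (10 - 222)*15 = -212*15 = -3180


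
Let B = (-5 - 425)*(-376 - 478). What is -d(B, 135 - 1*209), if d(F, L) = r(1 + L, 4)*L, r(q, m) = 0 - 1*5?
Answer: -370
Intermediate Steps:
r(q, m) = -5 (r(q, m) = 0 - 5 = -5)
B = 367220 (B = -430*(-854) = 367220)
d(F, L) = -5*L
-d(B, 135 - 1*209) = -(-5)*(135 - 1*209) = -(-5)*(135 - 209) = -(-5)*(-74) = -1*370 = -370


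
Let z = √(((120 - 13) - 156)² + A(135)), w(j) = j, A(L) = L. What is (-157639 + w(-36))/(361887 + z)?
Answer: -57060532725/130962198233 + 315350*√634/130962198233 ≈ -0.43564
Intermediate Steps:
z = 2*√634 (z = √(((120 - 13) - 156)² + 135) = √((107 - 156)² + 135) = √((-49)² + 135) = √(2401 + 135) = √2536 = 2*√634 ≈ 50.359)
(-157639 + w(-36))/(361887 + z) = (-157639 - 36)/(361887 + 2*√634) = -157675/(361887 + 2*√634)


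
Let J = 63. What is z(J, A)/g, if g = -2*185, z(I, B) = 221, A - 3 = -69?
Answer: -221/370 ≈ -0.59730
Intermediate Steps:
A = -66 (A = 3 - 69 = -66)
g = -370
z(J, A)/g = 221/(-370) = 221*(-1/370) = -221/370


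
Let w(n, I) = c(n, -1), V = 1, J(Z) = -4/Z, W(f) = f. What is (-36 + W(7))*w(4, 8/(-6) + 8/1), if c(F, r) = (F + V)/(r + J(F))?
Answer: 145/2 ≈ 72.500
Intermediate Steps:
c(F, r) = (1 + F)/(r - 4/F) (c(F, r) = (F + 1)/(r - 4/F) = (1 + F)/(r - 4/F))
w(n, I) = n*(1 + n)/(-4 - n) (w(n, I) = n*(1 + n)/(-4 + n*(-1)) = n*(1 + n)/(-4 - n))
(-36 + W(7))*w(4, 8/(-6) + 8/1) = (-36 + 7)*(-1*4*(1 + 4)/(4 + 4)) = -(-29)*4*5/8 = -29*(-5/2) = 145/2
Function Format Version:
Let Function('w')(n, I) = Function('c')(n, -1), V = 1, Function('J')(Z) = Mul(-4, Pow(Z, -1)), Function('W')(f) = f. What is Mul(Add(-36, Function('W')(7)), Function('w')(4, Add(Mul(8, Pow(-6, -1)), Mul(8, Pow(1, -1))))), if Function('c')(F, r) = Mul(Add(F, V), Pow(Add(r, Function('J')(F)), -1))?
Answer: Rational(145, 2) ≈ 72.500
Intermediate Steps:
Function('c')(F, r) = Mul(Pow(Add(r, Mul(-4, Pow(F, -1))), -1), Add(1, F)) (Function('c')(F, r) = Mul(Add(F, 1), Pow(Add(r, Mul(-4, Pow(F, -1))), -1)) = Mul(Add(1, F), Pow(Add(r, Mul(-4, Pow(F, -1))), -1)) = Mul(Pow(Add(r, Mul(-4, Pow(F, -1))), -1), Add(1, F)))
Function('w')(n, I) = Mul(n, Pow(Add(-4, Mul(-1, n)), -1), Add(1, n)) (Function('w')(n, I) = Mul(n, Pow(Add(-4, Mul(n, -1)), -1), Add(1, n)) = Mul(n, Pow(Add(-4, Mul(-1, n)), -1), Add(1, n)))
Mul(Add(-36, Function('W')(7)), Function('w')(4, Add(Mul(8, Pow(-6, -1)), Mul(8, Pow(1, -1))))) = Mul(Add(-36, 7), Mul(-1, 4, Pow(Add(4, 4), -1), Add(1, 4))) = Mul(-29, Mul(-1, 4, Pow(8, -1), 5)) = Mul(-29, Mul(-1, 4, Rational(1, 8), 5)) = Mul(-29, Rational(-5, 2)) = Rational(145, 2)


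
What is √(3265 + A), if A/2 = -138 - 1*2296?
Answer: I*√1603 ≈ 40.037*I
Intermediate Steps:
A = -4868 (A = 2*(-138 - 1*2296) = 2*(-138 - 2296) = 2*(-2434) = -4868)
√(3265 + A) = √(3265 - 4868) = √(-1603) = I*√1603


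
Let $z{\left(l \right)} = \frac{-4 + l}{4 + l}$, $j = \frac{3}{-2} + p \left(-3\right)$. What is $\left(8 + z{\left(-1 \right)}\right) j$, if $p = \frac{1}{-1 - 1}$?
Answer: $0$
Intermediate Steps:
$p = - \frac{1}{2}$ ($p = \frac{1}{-2} = - \frac{1}{2} \approx -0.5$)
$j = 0$ ($j = \frac{3}{-2} - - \frac{3}{2} = 3 \left(- \frac{1}{2}\right) + \frac{3}{2} = - \frac{3}{2} + \frac{3}{2} = 0$)
$z{\left(l \right)} = \frac{-4 + l}{4 + l}$
$\left(8 + z{\left(-1 \right)}\right) j = \left(8 + \frac{-4 - 1}{4 - 1}\right) 0 = \left(8 + \frac{1}{3} \left(-5\right)\right) 0 = \left(8 - \frac{5}{3}\right) 0 = \frac{19}{3} \cdot 0 = 0$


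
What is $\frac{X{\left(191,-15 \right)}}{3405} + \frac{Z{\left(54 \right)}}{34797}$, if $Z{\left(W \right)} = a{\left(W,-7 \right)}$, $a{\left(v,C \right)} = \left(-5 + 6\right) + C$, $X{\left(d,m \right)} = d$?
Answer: $\frac{2208599}{39494595} \approx 0.055922$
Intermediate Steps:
$a{\left(v,C \right)} = 1 + C$
$Z{\left(W \right)} = -6$ ($Z{\left(W \right)} = 1 - 7 = -6$)
$\frac{X{\left(191,-15 \right)}}{3405} + \frac{Z{\left(54 \right)}}{34797} = \frac{191}{3405} - \frac{6}{34797} = 191 \cdot \frac{1}{3405} - \frac{2}{11599} = \frac{191}{3405} - \frac{2}{11599} = \frac{2208599}{39494595}$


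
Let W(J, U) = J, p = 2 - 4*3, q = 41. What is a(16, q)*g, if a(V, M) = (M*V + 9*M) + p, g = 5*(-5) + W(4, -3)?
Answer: -21315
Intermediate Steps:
p = -10 (p = 2 - 12 = -10)
g = -21 (g = 5*(-5) + 4 = -25 + 4 = -21)
a(V, M) = -10 + 9*M + M*V (a(V, M) = (M*V + 9*M) - 10 = (9*M + M*V) - 10 = -10 + 9*M + M*V)
a(16, q)*g = (-10 + 9*41 + 41*16)*(-21) = (-10 + 369 + 656)*(-21) = 1015*(-21) = -21315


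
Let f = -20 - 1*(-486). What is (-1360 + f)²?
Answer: 799236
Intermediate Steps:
f = 466 (f = -20 + 486 = 466)
(-1360 + f)² = (-1360 + 466)² = (-894)² = 799236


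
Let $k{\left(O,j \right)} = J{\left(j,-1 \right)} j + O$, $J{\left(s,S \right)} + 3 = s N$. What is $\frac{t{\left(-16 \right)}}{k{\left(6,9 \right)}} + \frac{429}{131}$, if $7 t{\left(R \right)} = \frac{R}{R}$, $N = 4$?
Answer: $\frac{910040}{277851} \approx 3.2753$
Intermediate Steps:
$J{\left(s,S \right)} = -3 + 4 s$ ($J{\left(s,S \right)} = -3 + s 4 = -3 + 4 s$)
$k{\left(O,j \right)} = O + j \left(-3 + 4 j\right)$ ($k{\left(O,j \right)} = \left(-3 + 4 j\right) j + O = j \left(-3 + 4 j\right) + O = O + j \left(-3 + 4 j\right)$)
$t{\left(R \right)} = \frac{1}{7}$ ($t{\left(R \right)} = \frac{R \frac{1}{R}}{7} = \frac{1}{7} \cdot 1 = \frac{1}{7}$)
$\frac{t{\left(-16 \right)}}{k{\left(6,9 \right)}} + \frac{429}{131} = \frac{1}{7 \left(6 + 9 \left(-3 + 4 \cdot 9\right)\right)} + \frac{429}{131} = \frac{1}{7 \left(6 + 9 \left(-3 + 36\right)\right)} + 429 \cdot \frac{1}{131} = \frac{1}{7 \left(6 + 9 \cdot 33\right)} + \frac{429}{131} = \frac{1}{7 \left(6 + 297\right)} + \frac{429}{131} = \frac{1}{7 \cdot 303} + \frac{429}{131} = \frac{1}{7} \cdot \frac{1}{303} + \frac{429}{131} = \frac{1}{2121} + \frac{429}{131} = \frac{910040}{277851}$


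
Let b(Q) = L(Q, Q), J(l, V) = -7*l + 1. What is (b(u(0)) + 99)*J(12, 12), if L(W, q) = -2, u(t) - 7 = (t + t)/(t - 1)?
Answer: -8051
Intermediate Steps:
u(t) = 7 + 2*t/(-1 + t) (u(t) = 7 + (t + t)/(t - 1) = 7 + (2*t)/(-1 + t) = 7 + 2*t/(-1 + t))
J(l, V) = 1 - 7*l
b(Q) = -2
(b(u(0)) + 99)*J(12, 12) = (-2 + 99)*(1 - 7*12) = 97*(1 - 84) = 97*(-83) = -8051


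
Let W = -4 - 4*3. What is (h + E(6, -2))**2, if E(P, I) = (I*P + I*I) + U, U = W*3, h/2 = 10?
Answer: 1296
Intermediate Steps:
h = 20 (h = 2*10 = 20)
W = -16 (W = -4 - 12 = -16)
U = -48 (U = -16*3 = -48)
E(P, I) = -48 + I**2 + I*P (E(P, I) = (I*P + I*I) - 48 = (I*P + I**2) - 48 = (I**2 + I*P) - 48 = -48 + I**2 + I*P)
(h + E(6, -2))**2 = (20 + (-48 + (-2)**2 - 2*6))**2 = (20 + (-48 + 4 - 12))**2 = (20 - 56)**2 = (-36)**2 = 1296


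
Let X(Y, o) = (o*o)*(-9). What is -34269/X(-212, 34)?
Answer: 11423/3468 ≈ 3.2938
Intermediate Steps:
X(Y, o) = -9*o**2 (X(Y, o) = o**2*(-9) = -9*o**2)
-34269/X(-212, 34) = -34269/((-9*34**2)) = -34269/((-9*1156)) = -34269/(-10404) = -34269*(-1/10404) = 11423/3468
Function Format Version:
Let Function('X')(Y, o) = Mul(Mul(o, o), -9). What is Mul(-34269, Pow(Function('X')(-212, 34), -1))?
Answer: Rational(11423, 3468) ≈ 3.2938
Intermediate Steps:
Function('X')(Y, o) = Mul(-9, Pow(o, 2)) (Function('X')(Y, o) = Mul(Pow(o, 2), -9) = Mul(-9, Pow(o, 2)))
Mul(-34269, Pow(Function('X')(-212, 34), -1)) = Mul(-34269, Pow(Mul(-9, Pow(34, 2)), -1)) = Mul(-34269, Pow(Mul(-9, 1156), -1)) = Mul(-34269, Pow(-10404, -1)) = Mul(-34269, Rational(-1, 10404)) = Rational(11423, 3468)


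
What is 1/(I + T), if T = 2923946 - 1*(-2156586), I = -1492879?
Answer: 1/3587653 ≈ 2.7873e-7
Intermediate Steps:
T = 5080532 (T = 2923946 + 2156586 = 5080532)
1/(I + T) = 1/(-1492879 + 5080532) = 1/3587653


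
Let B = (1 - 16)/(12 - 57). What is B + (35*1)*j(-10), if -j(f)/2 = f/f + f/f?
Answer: -419/3 ≈ -139.67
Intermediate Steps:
j(f) = -4 (j(f) = -2*(f/f + f/f) = -2*(1 + 1) = -2*2 = -4)
B = ⅓ (B = -15/(-45) = -15*(-1/45) = ⅓ ≈ 0.33333)
B + (35*1)*j(-10) = ⅓ + (35*1)*(-4) = ⅓ + 35*(-4) = ⅓ - 140 = -419/3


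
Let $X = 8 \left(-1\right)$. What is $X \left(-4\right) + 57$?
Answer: $89$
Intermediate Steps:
$X = -8$
$X \left(-4\right) + 57 = \left(-8\right) \left(-4\right) + 57 = 32 + 57 = 89$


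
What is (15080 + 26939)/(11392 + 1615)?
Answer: 42019/13007 ≈ 3.2305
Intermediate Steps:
(15080 + 26939)/(11392 + 1615) = 42019/13007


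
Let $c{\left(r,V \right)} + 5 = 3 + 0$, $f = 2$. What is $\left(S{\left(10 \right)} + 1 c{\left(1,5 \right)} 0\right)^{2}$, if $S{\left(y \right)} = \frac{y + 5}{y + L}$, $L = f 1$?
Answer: $\frac{25}{16} \approx 1.5625$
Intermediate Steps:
$c{\left(r,V \right)} = -2$ ($c{\left(r,V \right)} = -5 + \left(3 + 0\right) = -5 + 3 = -2$)
$L = 2$ ($L = 2 \cdot 1 = 2$)
$S{\left(y \right)} = \frac{5 + y}{2 + y}$ ($S{\left(y \right)} = \frac{y + 5}{y + 2} = \frac{5 + y}{2 + y}$)
$\left(S{\left(10 \right)} + 1 c{\left(1,5 \right)} 0\right)^{2} = \left(\frac{5 + 10}{2 + 10} + 1 \left(-2\right) 0\right)^{2} = \left(\frac{1}{12} \cdot 15 - 0\right)^{2} = \left(\frac{1}{12} \cdot 15 + 0\right)^{2} = \left(\frac{5}{4} + 0\right)^{2} = \left(\frac{5}{4}\right)^{2} = \frac{25}{16}$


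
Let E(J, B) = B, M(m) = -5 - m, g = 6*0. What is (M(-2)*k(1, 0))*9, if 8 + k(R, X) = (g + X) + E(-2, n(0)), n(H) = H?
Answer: 216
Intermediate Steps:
g = 0
k(R, X) = -8 + X (k(R, X) = -8 + ((0 + X) + 0) = -8 + (X + 0) = -8 + X)
(M(-2)*k(1, 0))*9 = ((-5 - 1*(-2))*(-8 + 0))*9 = ((-5 + 2)*(-8))*9 = -3*(-8)*9 = 24*9 = 216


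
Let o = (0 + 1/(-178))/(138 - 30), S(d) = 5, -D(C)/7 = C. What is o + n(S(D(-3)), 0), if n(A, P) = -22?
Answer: -422929/19224 ≈ -22.000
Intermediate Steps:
D(C) = -7*C
o = -1/19224 (o = (0 - 1/178)/108 = -1/178*1/108 = -1/19224 ≈ -5.2018e-5)
o + n(S(D(-3)), 0) = -1/19224 - 22 = -422929/19224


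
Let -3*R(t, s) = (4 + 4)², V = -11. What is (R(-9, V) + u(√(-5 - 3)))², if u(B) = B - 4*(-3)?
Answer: 712/9 - 112*I*√2/3 ≈ 79.111 - 52.797*I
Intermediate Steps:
R(t, s) = -64/3 (R(t, s) = -(4 + 4)²/3 = -⅓*8² = -⅓*64 = -64/3)
u(B) = 12 + B (u(B) = B + 12 = 12 + B)
(R(-9, V) + u(√(-5 - 3)))² = (-64/3 + (12 + √(-5 - 3)))² = (-64/3 + (12 + √(-8)))² = (-64/3 + (12 + 2*I*√2))² = (-28/3 + 2*I*√2)²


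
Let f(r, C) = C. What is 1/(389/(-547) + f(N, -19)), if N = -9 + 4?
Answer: -547/10782 ≈ -0.050733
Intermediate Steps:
N = -5
1/(389/(-547) + f(N, -19)) = 1/(389/(-547) - 19) = 1/(389*(-1/547) - 19) = 1/(-389/547 - 19) = 1/(-10782/547) = -547/10782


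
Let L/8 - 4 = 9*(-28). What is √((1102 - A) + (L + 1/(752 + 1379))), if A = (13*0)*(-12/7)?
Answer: I*√4005301871/2131 ≈ 29.698*I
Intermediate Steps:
A = 0 (A = 0*(-12*⅐) = 0*(-12/7) = 0)
L = -1984 (L = 32 + 8*(9*(-28)) = 32 + 8*(-252) = 32 - 2016 = -1984)
√((1102 - A) + (L + 1/(752 + 1379))) = √((1102 - 1*0) + (-1984 + 1/(752 + 1379))) = √((1102 + 0) + (-1984 + 1/2131)) = √(1102 + (-1984 + 1/2131)) = √(1102 - 4227903/2131) = √(-1879541/2131) = I*√4005301871/2131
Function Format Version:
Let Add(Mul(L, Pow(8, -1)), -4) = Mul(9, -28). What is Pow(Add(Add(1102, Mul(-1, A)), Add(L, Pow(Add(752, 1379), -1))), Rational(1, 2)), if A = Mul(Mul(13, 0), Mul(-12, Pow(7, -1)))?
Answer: Mul(Rational(1, 2131), I, Pow(4005301871, Rational(1, 2))) ≈ Mul(29.698, I)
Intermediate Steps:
A = 0 (A = Mul(0, Mul(-12, Rational(1, 7))) = Mul(0, Rational(-12, 7)) = 0)
L = -1984 (L = Add(32, Mul(8, Mul(9, -28))) = Add(32, Mul(8, -252)) = Add(32, -2016) = -1984)
Pow(Add(Add(1102, Mul(-1, A)), Add(L, Pow(Add(752, 1379), -1))), Rational(1, 2)) = Pow(Add(Add(1102, Mul(-1, 0)), Add(-1984, Pow(Add(752, 1379), -1))), Rational(1, 2)) = Pow(Add(Add(1102, 0), Add(-1984, Pow(2131, -1))), Rational(1, 2)) = Pow(Add(1102, Add(-1984, Rational(1, 2131))), Rational(1, 2)) = Pow(Add(1102, Rational(-4227903, 2131)), Rational(1, 2)) = Pow(Rational(-1879541, 2131), Rational(1, 2)) = Mul(Rational(1, 2131), I, Pow(4005301871, Rational(1, 2)))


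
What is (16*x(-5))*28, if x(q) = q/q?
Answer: 448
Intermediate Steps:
x(q) = 1
(16*x(-5))*28 = (16*1)*28 = 16*28 = 448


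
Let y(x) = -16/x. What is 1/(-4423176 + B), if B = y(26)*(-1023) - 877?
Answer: -13/57504505 ≈ -2.2607e-7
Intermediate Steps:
B = -3217/13 (B = -16/26*(-1023) - 877 = -16*1/26*(-1023) - 877 = -8/13*(-1023) - 877 = 8184/13 - 877 = -3217/13 ≈ -247.46)
1/(-4423176 + B) = 1/(-4423176 - 3217/13) = 1/(-57504505/13) = -13/57504505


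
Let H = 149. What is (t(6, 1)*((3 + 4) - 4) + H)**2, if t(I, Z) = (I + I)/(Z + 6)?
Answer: 1164241/49 ≈ 23760.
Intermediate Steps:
t(I, Z) = 2*I/(6 + Z) (t(I, Z) = (2*I)/(6 + Z) = 2*I/(6 + Z))
(t(6, 1)*((3 + 4) - 4) + H)**2 = ((2*6/(6 + 1))*((3 + 4) - 4) + 149)**2 = ((2*6/7)*(7 - 4) + 149)**2 = ((2*6*(1/7))*3 + 149)**2 = ((12/7)*3 + 149)**2 = (36/7 + 149)**2 = (1079/7)**2 = 1164241/49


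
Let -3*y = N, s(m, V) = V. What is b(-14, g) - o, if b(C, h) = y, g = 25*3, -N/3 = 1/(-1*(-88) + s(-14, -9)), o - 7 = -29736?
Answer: 2348592/79 ≈ 29729.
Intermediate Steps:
o = -29729 (o = 7 - 29736 = -29729)
N = -3/79 (N = -3/(-1*(-88) - 9) = -3/(88 - 9) = -3/79 ≈ -0.037975)
y = 1/79 (y = -1/3*(-3/79) = 1/79 ≈ 0.012658)
g = 75
b(C, h) = 1/79
b(-14, g) - o = 1/79 - 1*(-29729) = 1/79 + 29729 = 2348592/79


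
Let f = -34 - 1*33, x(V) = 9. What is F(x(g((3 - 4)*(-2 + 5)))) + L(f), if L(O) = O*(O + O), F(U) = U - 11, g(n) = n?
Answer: 8976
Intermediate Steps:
F(U) = -11 + U
f = -67 (f = -34 - 33 = -67)
L(O) = 2*O² (L(O) = O*(2*O) = 2*O²)
F(x(g((3 - 4)*(-2 + 5)))) + L(f) = (-11 + 9) + 2*(-67)² = -2 + 2*4489 = -2 + 8978 = 8976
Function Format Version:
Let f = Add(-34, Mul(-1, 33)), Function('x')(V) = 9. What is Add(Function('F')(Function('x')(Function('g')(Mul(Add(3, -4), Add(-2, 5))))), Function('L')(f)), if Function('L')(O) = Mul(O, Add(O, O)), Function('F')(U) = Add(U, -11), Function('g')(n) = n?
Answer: 8976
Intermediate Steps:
Function('F')(U) = Add(-11, U)
f = -67 (f = Add(-34, -33) = -67)
Function('L')(O) = Mul(2, Pow(O, 2)) (Function('L')(O) = Mul(O, Mul(2, O)) = Mul(2, Pow(O, 2)))
Add(Function('F')(Function('x')(Function('g')(Mul(Add(3, -4), Add(-2, 5))))), Function('L')(f)) = Add(Add(-11, 9), Mul(2, Pow(-67, 2))) = Add(-2, Mul(2, 4489)) = Add(-2, 8978) = 8976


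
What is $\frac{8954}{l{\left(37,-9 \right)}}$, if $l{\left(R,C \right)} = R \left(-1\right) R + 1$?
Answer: $- \frac{4477}{684} \approx -6.5453$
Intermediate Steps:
$l{\left(R,C \right)} = 1 - R^{2}$ ($l{\left(R,C \right)} = - R R + 1 = - R^{2} + 1 = 1 - R^{2}$)
$\frac{8954}{l{\left(37,-9 \right)}} = \frac{8954}{1 - 37^{2}} = \frac{8954}{1 - 1369} = \frac{8954}{-1368} = 8954 \left(- \frac{1}{1368}\right) = - \frac{4477}{684}$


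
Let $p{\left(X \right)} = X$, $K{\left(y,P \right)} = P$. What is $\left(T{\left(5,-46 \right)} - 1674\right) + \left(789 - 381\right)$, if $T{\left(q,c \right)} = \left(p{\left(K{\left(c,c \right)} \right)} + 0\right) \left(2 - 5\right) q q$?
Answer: $2184$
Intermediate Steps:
$T{\left(q,c \right)} = - 3 c q^{2}$ ($T{\left(q,c \right)} = \left(c + 0\right) \left(2 - 5\right) q q = c \left(-3\right) q q = - 3 c q q = - 3 c q^{2}$)
$\left(T{\left(5,-46 \right)} - 1674\right) + \left(789 - 381\right) = \left(\left(-3\right) \left(-46\right) 5^{2} - 1674\right) + \left(789 - 381\right) = \left(\left(-3\right) \left(-46\right) 25 - 1674\right) + 408 = \left(3450 - 1674\right) + 408 = 1776 + 408 = 2184$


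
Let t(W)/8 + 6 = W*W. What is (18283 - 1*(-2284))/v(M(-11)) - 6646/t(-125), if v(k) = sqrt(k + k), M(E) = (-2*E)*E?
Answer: -3323/62476 - 20567*I/22 ≈ -0.053188 - 934.86*I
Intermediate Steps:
M(E) = -2*E**2
v(k) = sqrt(2)*sqrt(k) (v(k) = sqrt(2*k) = sqrt(2)*sqrt(k))
t(W) = -48 + 8*W**2 (t(W) = -48 + 8*(W*W) = -48 + 8*W**2)
(18283 - 1*(-2284))/v(M(-11)) - 6646/t(-125) = (18283 - 1*(-2284))/((sqrt(2)*sqrt(-2*(-11)**2))) - 6646/(-48 + 8*(-125)**2) = (18283 + 2284)/((sqrt(2)*sqrt(-2*121))) - 6646/(-48 + 8*15625) = 20567/((sqrt(2)*sqrt(-242))) - 6646/(-48 + 125000) = 20567/((sqrt(2)*(11*I*sqrt(2)))) - 6646/124952 = 20567/((22*I)) - 6646*1/124952 = 20567*(-I/22) - 3323/62476 = -20567*I/22 - 3323/62476 = -3323/62476 - 20567*I/22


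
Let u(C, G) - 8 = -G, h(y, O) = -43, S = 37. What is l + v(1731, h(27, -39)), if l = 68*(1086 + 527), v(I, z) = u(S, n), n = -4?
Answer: 109696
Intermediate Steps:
u(C, G) = 8 - G
v(I, z) = 12 (v(I, z) = 8 - 1*(-4) = 8 + 4 = 12)
l = 109684 (l = 68*1613 = 109684)
l + v(1731, h(27, -39)) = 109684 + 12 = 109696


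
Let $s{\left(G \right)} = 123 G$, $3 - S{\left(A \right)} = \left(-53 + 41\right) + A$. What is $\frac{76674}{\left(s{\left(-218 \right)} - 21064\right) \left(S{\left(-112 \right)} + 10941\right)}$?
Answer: $- \frac{38337}{264956852} \approx -0.00014469$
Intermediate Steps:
$S{\left(A \right)} = 15 - A$ ($S{\left(A \right)} = 3 - \left(\left(-53 + 41\right) + A\right) = 3 - \left(-12 + A\right) = 15 - A$)
$\frac{76674}{\left(s{\left(-218 \right)} - 21064\right) \left(S{\left(-112 \right)} + 10941\right)} = \frac{76674}{\left(123 \left(-218\right) - 21064\right) \left(\left(15 - -112\right) + 10941\right)} = \frac{76674}{\left(-26814 - 21064\right) \left(\left(15 + 112\right) + 10941\right)} = \frac{76674}{\left(-47878\right) \left(127 + 10941\right)} = \frac{76674}{\left(-47878\right) 11068} = \frac{76674}{-529913704} = 76674 \left(- \frac{1}{529913704}\right) = - \frac{38337}{264956852}$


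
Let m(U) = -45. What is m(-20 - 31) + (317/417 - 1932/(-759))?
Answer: -191252/4587 ≈ -41.694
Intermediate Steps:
m(-20 - 31) + (317/417 - 1932/(-759)) = -45 + (317/417 - 1932/(-759)) = -45 + (317*(1/417) - 1932*(-1/759)) = -45 + (317/417 + 28/11) = -45 + 15163/4587 = -191252/4587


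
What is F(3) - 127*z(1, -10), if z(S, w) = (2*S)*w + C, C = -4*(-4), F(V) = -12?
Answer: 496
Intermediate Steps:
C = 16
z(S, w) = 16 + 2*S*w (z(S, w) = (2*S)*w + 16 = 2*S*w + 16 = 16 + 2*S*w)
F(3) - 127*z(1, -10) = -12 - 127*(16 + 2*1*(-10)) = -12 - 127*(16 - 20) = -12 - 127*(-4) = -12 + 508 = 496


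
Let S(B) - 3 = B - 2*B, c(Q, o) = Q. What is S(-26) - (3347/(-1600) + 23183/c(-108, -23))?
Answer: 10616369/43200 ≈ 245.75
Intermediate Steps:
S(B) = 3 - B (S(B) = 3 + (B - 2*B) = 3 - B)
S(-26) - (3347/(-1600) + 23183/c(-108, -23)) = (3 - 1*(-26)) - (3347/(-1600) + 23183/(-108)) = (3 + 26) - (3347*(-1/1600) + 23183*(-1/108)) = 29 - (-3347/1600 - 23183/108) = 29 - 1*(-9363569/43200) = 29 + 9363569/43200 = 10616369/43200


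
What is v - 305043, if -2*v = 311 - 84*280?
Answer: -586877/2 ≈ -2.9344e+5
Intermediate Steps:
v = 23209/2 (v = -(311 - 84*280)/2 = -(311 - 23520)/2 = -½*(-23209) = 23209/2 ≈ 11605.)
v - 305043 = 23209/2 - 305043 = -586877/2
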